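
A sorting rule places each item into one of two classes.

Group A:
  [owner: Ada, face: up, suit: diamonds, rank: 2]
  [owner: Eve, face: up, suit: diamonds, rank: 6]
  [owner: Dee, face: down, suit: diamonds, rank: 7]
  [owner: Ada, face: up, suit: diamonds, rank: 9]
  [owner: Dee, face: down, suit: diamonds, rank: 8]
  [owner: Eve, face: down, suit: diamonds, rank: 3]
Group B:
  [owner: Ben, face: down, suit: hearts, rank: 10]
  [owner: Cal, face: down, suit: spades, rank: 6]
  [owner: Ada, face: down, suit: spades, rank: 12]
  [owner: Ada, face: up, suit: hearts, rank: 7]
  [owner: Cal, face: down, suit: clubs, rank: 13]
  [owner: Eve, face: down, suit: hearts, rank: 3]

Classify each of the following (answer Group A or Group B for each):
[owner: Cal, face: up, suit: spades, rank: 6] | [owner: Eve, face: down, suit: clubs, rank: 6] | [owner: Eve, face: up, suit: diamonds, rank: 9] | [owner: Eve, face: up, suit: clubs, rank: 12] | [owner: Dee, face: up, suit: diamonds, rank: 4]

Group B, Group B, Group A, Group B, Group A

The classifier is using: suit is diamonds.
[owner: Cal, face: up, suit: spades, rank: 6] — suit is spades, hence Group B. [owner: Eve, face: down, suit: clubs, rank: 6] — suit is clubs, hence Group B. [owner: Eve, face: up, suit: diamonds, rank: 9] — suit is diamonds, hence Group A. [owner: Eve, face: up, suit: clubs, rank: 12] — suit is clubs, hence Group B. [owner: Dee, face: up, suit: diamonds, rank: 4] — suit is diamonds, hence Group A.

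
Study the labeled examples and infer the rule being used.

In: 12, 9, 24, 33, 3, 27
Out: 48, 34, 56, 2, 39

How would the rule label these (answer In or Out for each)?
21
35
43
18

The common property of the 'In' items is: multiple of 3 AND at most 33. No 'Out' item has it.
21: 21 = 3·7, 21 ≤ 33 — checks out, so In.
35: 35 = 3·11 + 2, 35 > 33 — fails this test, so Out.
43: 43 = 3·14 + 1, 43 > 33 — fails this test, so Out.
18: 18 = 3·6, 18 ≤ 33 — checks out, so In.

In, Out, Out, In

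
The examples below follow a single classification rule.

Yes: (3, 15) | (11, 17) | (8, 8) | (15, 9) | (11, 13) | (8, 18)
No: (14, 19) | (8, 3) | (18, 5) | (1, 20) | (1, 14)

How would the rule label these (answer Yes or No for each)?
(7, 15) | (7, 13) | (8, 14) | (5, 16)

All 'Yes' examples share one property — sum is even — and every 'No' example lacks it.
(7, 15): 7+15 = 22 — meets the rule, so Yes. (7, 13): 7+13 = 20 — meets the rule, so Yes. (8, 14): 8+14 = 22 — meets the rule, so Yes. (5, 16): 5+16 = 21 — does not satisfy this, so No.

Yes, Yes, Yes, No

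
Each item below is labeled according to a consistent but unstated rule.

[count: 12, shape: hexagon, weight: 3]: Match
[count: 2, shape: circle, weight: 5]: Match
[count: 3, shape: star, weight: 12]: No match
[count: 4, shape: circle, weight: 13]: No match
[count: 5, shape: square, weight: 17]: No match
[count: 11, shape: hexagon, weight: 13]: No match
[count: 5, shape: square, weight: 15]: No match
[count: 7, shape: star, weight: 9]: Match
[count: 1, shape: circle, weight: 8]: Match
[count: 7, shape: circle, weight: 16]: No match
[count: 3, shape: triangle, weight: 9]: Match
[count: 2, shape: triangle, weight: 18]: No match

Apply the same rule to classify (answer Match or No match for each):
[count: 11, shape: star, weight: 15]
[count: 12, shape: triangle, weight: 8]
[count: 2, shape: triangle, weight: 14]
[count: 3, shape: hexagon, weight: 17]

No match, Match, No match, No match

The distinguishing property — weight ≤ 9 — holds for all the 'Match' cases and none of the 'No match' cases.
[count: 11, shape: star, weight: 15] → weight = 15 → No match.
[count: 12, shape: triangle, weight: 8] → weight = 8 → Match.
[count: 2, shape: triangle, weight: 14] → weight = 14 → No match.
[count: 3, shape: hexagon, weight: 17] → weight = 17 → No match.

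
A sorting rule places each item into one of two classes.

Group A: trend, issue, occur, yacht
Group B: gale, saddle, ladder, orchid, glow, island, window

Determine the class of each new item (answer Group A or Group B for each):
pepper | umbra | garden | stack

Group B, Group A, Group B, Group A

One predicate separates the groups cleanly: odd length.
pepper → length 6 → Group B. umbra → length 5 → Group A. garden → length 6 → Group B. stack → length 5 → Group A.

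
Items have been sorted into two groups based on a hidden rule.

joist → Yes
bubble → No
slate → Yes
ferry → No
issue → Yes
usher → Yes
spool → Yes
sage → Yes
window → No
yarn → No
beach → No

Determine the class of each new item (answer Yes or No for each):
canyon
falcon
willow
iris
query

A rule that fits every label: contains 's' — true of each 'Yes' example, false of each 'No' one.

No, No, No, Yes, No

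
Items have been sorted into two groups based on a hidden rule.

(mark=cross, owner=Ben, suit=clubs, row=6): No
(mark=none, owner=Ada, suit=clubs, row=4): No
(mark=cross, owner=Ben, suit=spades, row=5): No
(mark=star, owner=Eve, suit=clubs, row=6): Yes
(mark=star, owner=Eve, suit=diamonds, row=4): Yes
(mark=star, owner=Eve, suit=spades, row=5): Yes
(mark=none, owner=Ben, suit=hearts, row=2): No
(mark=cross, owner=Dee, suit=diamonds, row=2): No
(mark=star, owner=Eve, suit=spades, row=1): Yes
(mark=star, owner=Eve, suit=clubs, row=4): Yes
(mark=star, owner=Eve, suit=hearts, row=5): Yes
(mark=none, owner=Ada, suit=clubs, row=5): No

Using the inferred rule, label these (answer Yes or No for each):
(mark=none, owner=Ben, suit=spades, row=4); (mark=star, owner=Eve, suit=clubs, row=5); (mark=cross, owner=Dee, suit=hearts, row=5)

No, Yes, No

A rule that fits every label: mark is star — true of each 'Yes' example, false of each 'No' one.
(mark=none, owner=Ben, suit=spades, row=4): No (mark is none). (mark=star, owner=Eve, suit=clubs, row=5): Yes (mark is star). (mark=cross, owner=Dee, suit=hearts, row=5): No (mark is cross).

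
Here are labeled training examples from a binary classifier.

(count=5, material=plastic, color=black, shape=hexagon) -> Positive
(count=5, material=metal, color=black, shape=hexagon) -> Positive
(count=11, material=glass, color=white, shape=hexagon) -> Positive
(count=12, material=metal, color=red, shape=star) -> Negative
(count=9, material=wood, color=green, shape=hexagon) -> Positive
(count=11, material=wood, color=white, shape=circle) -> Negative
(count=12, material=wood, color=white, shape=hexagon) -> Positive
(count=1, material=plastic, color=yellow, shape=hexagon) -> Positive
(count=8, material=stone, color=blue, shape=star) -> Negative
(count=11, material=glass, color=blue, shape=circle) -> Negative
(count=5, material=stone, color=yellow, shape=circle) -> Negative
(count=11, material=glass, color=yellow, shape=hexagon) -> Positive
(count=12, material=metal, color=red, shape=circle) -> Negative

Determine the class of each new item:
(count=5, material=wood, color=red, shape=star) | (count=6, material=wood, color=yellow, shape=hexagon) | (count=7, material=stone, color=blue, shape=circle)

The classifier is using: shape is hexagon.
(count=5, material=wood, color=red, shape=star) — shape is star, hence Negative.
(count=6, material=wood, color=yellow, shape=hexagon) — shape is hexagon, hence Positive.
(count=7, material=stone, color=blue, shape=circle) — shape is circle, hence Negative.

Negative, Positive, Negative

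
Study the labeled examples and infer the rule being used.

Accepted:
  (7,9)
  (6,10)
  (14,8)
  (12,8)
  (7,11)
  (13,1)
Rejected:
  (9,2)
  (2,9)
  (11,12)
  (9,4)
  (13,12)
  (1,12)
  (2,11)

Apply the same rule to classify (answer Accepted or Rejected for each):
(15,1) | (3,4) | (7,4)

Accepted, Rejected, Rejected

Checking candidate rules against both groups, what survives is: sum is even.
(15,1): 15+1 = 16, matches → Accepted.
(3,4): 3+4 = 7, doesn't qualify → Rejected.
(7,4): 7+4 = 11, doesn't qualify → Rejected.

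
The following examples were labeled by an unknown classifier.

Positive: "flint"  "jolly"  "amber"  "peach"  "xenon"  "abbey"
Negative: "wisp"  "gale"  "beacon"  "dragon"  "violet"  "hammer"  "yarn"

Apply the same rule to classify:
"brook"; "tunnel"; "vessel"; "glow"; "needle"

Positive, Negative, Negative, Negative, Negative

The common property of the 'Positive' items is: odd length. No 'Negative' item has it.
Positive: "brook", since length 5. Negative: "tunnel", since length 6. Negative: "vessel", since length 6. Negative: "glow", since length 4. Negative: "needle", since length 6.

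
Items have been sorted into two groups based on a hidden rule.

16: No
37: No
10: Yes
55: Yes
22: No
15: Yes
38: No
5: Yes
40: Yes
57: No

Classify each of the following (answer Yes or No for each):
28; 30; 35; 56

No, Yes, Yes, No

Checking candidate rules against both groups, what survives is: multiple of 5.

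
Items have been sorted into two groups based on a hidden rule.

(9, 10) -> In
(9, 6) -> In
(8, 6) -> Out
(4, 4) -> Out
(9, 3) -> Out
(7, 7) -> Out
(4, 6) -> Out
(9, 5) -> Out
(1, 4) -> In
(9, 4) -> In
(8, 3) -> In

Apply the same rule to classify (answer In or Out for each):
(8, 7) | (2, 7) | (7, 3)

In, In, Out

All 'In' examples share one property — sum is odd — and every 'Out' example lacks it.
In: (8, 7), since 8+7 = 15.
In: (2, 7), since 2+7 = 9.
Out: (7, 3), since 7+3 = 10.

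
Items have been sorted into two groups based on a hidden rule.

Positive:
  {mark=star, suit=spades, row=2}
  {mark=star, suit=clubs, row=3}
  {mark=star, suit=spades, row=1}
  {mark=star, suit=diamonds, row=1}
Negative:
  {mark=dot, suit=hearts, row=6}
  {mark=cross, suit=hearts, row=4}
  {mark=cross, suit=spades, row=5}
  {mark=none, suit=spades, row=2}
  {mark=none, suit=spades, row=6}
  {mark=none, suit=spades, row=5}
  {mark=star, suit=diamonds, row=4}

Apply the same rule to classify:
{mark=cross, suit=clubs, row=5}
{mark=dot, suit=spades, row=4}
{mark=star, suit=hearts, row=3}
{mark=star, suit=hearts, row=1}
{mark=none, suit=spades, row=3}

The classifier is using: mark is star AND row ≤ 3.
Negative: {mark=cross, suit=clubs, row=5}, since mark is cross, row = 5. Negative: {mark=dot, suit=spades, row=4}, since mark is dot, row = 4. Positive: {mark=star, suit=hearts, row=3}, since mark is star, row = 3. Positive: {mark=star, suit=hearts, row=1}, since mark is star, row = 1. Negative: {mark=none, suit=spades, row=3}, since mark is none, row = 3.

Negative, Negative, Positive, Positive, Negative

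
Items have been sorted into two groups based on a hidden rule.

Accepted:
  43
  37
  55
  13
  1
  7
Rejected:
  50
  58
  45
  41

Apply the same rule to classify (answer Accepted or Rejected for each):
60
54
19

Rejected, Rejected, Accepted

The simplest hypothesis consistent with all the labels is: ≡ 1 (mod 6).
Rejected: 60, since 60 mod 6 = 0.
Rejected: 54, since 54 mod 6 = 0.
Accepted: 19, since 19 mod 6 = 1.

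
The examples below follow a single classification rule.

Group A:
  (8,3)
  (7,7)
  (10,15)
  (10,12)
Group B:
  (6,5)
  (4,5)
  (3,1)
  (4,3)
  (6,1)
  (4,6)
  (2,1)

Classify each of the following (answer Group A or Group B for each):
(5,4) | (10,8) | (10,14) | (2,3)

Group B, Group A, Group A, Group B

The simplest hypothesis consistent with all the labels is: first ≥ 7.
(5,4): Group B (first 5).
(10,8): Group A (first 10).
(10,14): Group A (first 10).
(2,3): Group B (first 2).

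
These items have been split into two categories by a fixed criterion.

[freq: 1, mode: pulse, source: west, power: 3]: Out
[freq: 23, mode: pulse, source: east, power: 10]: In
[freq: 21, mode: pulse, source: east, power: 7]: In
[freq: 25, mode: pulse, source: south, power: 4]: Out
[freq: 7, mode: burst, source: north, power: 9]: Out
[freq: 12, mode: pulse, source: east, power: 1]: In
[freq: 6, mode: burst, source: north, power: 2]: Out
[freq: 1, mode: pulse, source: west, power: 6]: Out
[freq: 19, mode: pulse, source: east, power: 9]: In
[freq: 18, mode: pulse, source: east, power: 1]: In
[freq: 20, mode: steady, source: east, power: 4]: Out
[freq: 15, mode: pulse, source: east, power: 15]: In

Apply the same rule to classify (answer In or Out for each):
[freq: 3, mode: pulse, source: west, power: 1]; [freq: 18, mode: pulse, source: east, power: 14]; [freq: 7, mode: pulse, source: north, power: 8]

Out, In, Out

Rule: mode is pulse AND source is east. This holds for each 'In' example and fails for each 'Out' one.
[freq: 3, mode: pulse, source: west, power: 1]: mode is pulse, source is west — does not satisfy this, so Out. [freq: 18, mode: pulse, source: east, power: 14]: mode is pulse, source is east — fits, so In. [freq: 7, mode: pulse, source: north, power: 8]: mode is pulse, source is north — does not satisfy this, so Out.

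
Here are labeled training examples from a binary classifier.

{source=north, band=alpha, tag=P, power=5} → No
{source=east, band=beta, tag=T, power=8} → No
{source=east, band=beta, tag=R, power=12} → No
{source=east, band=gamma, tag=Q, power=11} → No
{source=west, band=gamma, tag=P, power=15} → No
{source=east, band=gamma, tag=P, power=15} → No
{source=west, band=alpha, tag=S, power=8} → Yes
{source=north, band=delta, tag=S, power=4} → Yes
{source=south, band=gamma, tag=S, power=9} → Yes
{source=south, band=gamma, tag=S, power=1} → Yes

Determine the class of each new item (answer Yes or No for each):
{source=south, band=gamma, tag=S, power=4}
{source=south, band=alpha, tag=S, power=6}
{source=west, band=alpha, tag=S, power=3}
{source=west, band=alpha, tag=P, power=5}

Rule: tag is S. This holds for each 'Yes' example and fails for each 'No' one.
{source=south, band=gamma, tag=S, power=4}: tag is S — fits, so Yes.
{source=south, band=alpha, tag=S, power=6}: tag is S — fits, so Yes.
{source=west, band=alpha, tag=S, power=3}: tag is S — fits, so Yes.
{source=west, band=alpha, tag=P, power=5}: tag is P — does not satisfy this, so No.

Yes, Yes, Yes, No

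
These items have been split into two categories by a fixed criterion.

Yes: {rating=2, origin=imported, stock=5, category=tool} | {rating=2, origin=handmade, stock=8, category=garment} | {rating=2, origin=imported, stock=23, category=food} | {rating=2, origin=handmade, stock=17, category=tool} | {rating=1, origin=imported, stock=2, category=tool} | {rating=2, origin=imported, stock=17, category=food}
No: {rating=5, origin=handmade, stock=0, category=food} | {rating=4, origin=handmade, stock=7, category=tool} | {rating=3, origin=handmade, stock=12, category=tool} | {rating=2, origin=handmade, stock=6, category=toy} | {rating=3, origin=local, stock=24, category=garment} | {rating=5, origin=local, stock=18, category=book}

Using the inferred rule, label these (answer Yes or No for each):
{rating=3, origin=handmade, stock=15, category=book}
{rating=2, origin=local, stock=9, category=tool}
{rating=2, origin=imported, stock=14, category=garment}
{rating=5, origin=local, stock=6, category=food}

No, Yes, Yes, No

Every 'Yes' example satisfies: stock ≠ 6 AND rating ≤ 2. None of the 'No' examples do.
{rating=3, origin=handmade, stock=15, category=book}: No (stock = 15, rating = 3). {rating=2, origin=local, stock=9, category=tool}: Yes (stock = 9, rating = 2). {rating=2, origin=imported, stock=14, category=garment}: Yes (stock = 14, rating = 2). {rating=5, origin=local, stock=6, category=food}: No (stock = 6, rating = 5).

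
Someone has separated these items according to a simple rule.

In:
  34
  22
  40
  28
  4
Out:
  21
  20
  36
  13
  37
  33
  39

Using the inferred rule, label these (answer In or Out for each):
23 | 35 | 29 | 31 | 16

All 'In' examples share one property — ≡ 4 (mod 6) — and every 'Out' example lacks it.
23: Out (23 mod 6 = 5). 35: Out (35 mod 6 = 5). 29: Out (29 mod 6 = 5). 31: Out (31 mod 6 = 1). 16: In (16 mod 6 = 4).

Out, Out, Out, Out, In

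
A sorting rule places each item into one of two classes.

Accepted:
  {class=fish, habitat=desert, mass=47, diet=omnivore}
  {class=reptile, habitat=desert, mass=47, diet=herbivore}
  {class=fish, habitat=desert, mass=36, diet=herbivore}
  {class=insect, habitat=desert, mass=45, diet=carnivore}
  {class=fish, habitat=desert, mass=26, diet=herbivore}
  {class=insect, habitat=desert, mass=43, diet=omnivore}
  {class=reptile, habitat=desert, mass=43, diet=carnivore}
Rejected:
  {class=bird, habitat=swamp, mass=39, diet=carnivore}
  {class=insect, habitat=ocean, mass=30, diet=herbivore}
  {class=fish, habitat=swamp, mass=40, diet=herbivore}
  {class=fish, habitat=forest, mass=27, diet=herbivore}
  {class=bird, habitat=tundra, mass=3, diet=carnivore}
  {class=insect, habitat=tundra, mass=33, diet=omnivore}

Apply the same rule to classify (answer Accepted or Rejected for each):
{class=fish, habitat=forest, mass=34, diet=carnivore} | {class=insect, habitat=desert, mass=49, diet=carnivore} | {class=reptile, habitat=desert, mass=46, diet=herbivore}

Rejected, Accepted, Accepted

The rule appears to be: habitat is desert.
{class=fish, habitat=forest, mass=34, diet=carnivore}: habitat is forest — lacks this property, so Rejected. {class=insect, habitat=desert, mass=49, diet=carnivore}: habitat is desert — passes, so Accepted. {class=reptile, habitat=desert, mass=46, diet=herbivore}: habitat is desert — passes, so Accepted.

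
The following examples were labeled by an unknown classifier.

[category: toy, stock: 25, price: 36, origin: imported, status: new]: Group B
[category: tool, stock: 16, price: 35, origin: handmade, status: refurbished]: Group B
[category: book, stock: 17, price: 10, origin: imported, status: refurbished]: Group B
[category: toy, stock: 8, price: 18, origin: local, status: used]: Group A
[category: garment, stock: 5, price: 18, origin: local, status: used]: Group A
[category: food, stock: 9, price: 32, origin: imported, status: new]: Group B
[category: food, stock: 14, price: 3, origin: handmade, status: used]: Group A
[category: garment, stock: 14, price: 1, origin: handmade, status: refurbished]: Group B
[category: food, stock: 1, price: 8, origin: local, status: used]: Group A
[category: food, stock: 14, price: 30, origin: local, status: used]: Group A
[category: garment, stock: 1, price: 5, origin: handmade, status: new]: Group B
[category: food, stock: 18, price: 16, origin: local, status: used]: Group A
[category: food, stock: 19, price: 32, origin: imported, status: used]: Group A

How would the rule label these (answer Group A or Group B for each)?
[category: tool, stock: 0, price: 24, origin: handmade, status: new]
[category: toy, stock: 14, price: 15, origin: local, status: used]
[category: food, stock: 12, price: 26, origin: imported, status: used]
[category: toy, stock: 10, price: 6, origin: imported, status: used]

Group B, Group A, Group A, Group A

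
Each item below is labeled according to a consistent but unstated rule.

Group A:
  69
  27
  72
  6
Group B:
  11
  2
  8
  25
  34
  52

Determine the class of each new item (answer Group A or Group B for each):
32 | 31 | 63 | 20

All 'Group A' examples share one property — multiple of 3 — and every 'Group B' example lacks it.

Group B, Group B, Group A, Group B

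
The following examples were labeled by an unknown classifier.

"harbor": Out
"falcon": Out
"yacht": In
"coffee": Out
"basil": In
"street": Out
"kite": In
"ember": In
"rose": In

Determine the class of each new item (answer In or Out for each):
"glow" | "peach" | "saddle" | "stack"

In, In, Out, In

One predicate separates the groups cleanly: length ≤ 5.
"glow": length 4 — satisfies this, so In. "peach": length 5 — satisfies this, so In. "saddle": length 6 — lacks this property, so Out. "stack": length 5 — satisfies this, so In.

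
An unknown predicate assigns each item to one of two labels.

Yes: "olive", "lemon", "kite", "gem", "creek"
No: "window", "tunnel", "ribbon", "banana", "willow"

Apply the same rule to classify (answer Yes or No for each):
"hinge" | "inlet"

The classifier is using: length ≤ 5.
"hinge" → length 5 → Yes. "inlet" → length 5 → Yes.

Yes, Yes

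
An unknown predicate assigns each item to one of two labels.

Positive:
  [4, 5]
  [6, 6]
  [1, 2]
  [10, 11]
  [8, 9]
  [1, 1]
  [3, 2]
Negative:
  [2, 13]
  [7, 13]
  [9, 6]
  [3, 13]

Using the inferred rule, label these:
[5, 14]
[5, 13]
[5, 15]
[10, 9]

The distinguishing property — |first − second| ≤ 1 — holds for all the 'Positive' cases and none of the 'Negative' cases.
[5, 14]: Negative (|5−14| = 9). [5, 13]: Negative (|5−13| = 8). [5, 15]: Negative (|5−15| = 10). [10, 9]: Positive (|10−9| = 1).

Negative, Negative, Negative, Positive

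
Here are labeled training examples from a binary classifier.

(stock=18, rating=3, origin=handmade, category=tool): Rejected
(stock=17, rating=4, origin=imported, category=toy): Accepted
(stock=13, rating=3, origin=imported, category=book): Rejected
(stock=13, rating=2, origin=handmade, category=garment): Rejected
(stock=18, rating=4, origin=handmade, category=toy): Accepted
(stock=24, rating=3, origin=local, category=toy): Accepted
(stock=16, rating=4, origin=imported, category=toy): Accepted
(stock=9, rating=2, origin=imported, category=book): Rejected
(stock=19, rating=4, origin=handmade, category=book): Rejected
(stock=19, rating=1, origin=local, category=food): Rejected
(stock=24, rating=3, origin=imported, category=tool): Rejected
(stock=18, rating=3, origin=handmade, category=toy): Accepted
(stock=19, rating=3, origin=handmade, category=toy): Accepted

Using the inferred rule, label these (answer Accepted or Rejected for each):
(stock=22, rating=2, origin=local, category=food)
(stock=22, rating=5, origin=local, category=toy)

Rejected, Accepted

A rule that fits every label: category is toy — true of each 'Accepted' example, false of each 'Rejected' one.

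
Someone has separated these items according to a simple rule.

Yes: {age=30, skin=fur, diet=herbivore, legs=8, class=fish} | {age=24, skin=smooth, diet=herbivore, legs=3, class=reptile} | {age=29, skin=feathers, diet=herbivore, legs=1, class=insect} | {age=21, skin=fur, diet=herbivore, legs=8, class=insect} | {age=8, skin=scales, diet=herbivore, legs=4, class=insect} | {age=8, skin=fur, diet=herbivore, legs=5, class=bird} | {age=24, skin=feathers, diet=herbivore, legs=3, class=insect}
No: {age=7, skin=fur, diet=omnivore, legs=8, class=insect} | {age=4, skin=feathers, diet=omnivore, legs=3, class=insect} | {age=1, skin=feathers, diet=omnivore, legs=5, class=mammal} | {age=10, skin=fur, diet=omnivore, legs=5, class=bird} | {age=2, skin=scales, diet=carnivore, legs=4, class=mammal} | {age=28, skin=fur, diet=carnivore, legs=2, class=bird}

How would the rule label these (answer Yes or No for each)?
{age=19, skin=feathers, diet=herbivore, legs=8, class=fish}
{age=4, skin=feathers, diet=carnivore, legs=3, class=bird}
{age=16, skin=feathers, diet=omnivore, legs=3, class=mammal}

Every 'Yes' example satisfies: diet is herbivore. None of the 'No' examples do.
{age=19, skin=feathers, diet=herbivore, legs=8, class=fish}: Yes (diet is herbivore).
{age=4, skin=feathers, diet=carnivore, legs=3, class=bird}: No (diet is carnivore).
{age=16, skin=feathers, diet=omnivore, legs=3, class=mammal}: No (diet is omnivore).

Yes, No, No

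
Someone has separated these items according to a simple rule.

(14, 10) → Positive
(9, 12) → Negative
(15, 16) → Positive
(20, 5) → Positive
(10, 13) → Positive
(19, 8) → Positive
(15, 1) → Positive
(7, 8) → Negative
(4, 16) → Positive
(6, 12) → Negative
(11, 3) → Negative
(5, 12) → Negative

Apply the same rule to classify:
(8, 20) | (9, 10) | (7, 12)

Positive, Negative, Negative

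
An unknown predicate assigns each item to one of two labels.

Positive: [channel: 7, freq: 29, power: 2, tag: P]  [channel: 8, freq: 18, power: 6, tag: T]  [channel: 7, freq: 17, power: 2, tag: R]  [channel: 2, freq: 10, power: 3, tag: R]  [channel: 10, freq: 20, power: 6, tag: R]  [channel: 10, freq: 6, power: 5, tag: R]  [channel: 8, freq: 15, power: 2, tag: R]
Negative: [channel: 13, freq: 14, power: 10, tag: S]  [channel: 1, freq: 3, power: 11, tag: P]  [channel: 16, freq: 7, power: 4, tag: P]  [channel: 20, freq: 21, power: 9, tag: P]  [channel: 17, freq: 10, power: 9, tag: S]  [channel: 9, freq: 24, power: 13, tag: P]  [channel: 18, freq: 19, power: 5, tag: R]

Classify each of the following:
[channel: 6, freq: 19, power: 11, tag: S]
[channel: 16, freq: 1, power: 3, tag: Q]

Negative, Negative

A rule that fits every label: power ≤ 6 AND channel ≤ 10 — true of each 'Positive' example, false of each 'Negative' one.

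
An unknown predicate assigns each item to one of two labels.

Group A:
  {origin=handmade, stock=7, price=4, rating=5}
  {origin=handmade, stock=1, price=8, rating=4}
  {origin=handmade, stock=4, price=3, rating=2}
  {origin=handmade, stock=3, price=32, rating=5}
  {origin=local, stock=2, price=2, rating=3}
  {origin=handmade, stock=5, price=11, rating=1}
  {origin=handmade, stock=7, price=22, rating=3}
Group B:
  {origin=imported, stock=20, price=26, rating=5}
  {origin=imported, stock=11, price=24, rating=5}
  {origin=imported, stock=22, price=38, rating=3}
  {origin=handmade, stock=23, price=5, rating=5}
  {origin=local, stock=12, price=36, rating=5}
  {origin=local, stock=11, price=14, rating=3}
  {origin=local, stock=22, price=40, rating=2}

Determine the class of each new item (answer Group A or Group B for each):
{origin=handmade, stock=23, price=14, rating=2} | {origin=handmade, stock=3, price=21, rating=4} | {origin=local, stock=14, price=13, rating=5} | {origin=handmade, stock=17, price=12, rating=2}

Group B, Group A, Group B, Group B

'Group A' ⟺ stock ≤ 7.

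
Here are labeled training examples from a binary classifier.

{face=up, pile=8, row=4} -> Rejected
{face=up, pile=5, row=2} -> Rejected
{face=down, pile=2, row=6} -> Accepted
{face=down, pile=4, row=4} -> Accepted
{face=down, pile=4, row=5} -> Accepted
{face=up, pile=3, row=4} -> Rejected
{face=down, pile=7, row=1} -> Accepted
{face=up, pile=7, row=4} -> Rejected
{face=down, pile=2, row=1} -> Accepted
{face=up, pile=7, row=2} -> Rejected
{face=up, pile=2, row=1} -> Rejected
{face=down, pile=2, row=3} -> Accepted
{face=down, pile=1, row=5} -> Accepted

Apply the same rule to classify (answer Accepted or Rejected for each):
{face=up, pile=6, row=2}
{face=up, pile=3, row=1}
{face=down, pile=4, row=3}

Rejected, Rejected, Accepted

Looking at the examples, the only property every 'Accepted' case has and every 'Rejected' case lacks is: face is down.
{face=up, pile=6, row=2}: face is up — does not satisfy this, so Rejected. {face=up, pile=3, row=1}: face is up — does not satisfy this, so Rejected. {face=down, pile=4, row=3}: face is down — meets the rule, so Accepted.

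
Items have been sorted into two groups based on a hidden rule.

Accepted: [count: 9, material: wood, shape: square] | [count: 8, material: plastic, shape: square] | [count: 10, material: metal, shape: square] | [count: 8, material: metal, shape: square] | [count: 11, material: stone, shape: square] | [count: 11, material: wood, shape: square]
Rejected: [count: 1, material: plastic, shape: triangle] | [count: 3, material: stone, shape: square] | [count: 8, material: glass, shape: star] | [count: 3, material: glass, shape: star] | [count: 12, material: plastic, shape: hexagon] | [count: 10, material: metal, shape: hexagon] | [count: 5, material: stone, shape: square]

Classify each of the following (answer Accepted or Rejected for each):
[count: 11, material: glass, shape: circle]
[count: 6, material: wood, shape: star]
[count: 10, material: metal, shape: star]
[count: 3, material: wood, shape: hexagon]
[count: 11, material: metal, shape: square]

Every 'Accepted' example satisfies: shape is square AND count ≥ 8. None of the 'Rejected' examples do.
[count: 11, material: glass, shape: circle]: shape is circle, count = 11 — fails this test, so Rejected.
[count: 6, material: wood, shape: star]: shape is star, count = 6 — fails this test, so Rejected.
[count: 10, material: metal, shape: star]: shape is star, count = 10 — fails this test, so Rejected.
[count: 3, material: wood, shape: hexagon]: shape is hexagon, count = 3 — fails this test, so Rejected.
[count: 11, material: metal, shape: square]: shape is square, count = 11 — qualifies, so Accepted.

Rejected, Rejected, Rejected, Rejected, Accepted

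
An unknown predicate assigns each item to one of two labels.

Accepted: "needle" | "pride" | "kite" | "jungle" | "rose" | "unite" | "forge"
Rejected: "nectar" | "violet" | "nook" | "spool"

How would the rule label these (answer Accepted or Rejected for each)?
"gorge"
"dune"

Accepted, Accepted

A rule that fits every label: ends with 'e' — true of each 'Accepted' example, false of each 'Rejected' one.
"gorge": ends with 'e', checks out → Accepted.
"dune": ends with 'e', checks out → Accepted.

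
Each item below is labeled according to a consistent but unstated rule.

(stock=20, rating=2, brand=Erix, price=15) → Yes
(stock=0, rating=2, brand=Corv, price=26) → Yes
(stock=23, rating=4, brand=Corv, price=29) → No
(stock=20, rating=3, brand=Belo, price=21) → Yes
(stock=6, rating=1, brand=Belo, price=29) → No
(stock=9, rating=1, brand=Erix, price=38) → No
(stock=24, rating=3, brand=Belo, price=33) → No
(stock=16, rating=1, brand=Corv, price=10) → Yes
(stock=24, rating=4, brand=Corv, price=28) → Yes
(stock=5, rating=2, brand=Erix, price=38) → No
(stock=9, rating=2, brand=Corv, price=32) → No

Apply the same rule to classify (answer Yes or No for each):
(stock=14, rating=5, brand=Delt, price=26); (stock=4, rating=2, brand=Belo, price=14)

Yes, Yes

The rule appears to be: price ≤ 28.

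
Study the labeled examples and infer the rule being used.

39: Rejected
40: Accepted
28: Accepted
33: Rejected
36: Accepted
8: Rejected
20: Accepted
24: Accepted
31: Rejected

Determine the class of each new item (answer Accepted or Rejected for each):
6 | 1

One predicate separates the groups cleanly: even AND at least 20.
6 — 6 is even, 6 < 20, hence Rejected.
1 — 1 is odd, 1 < 20, hence Rejected.

Rejected, Rejected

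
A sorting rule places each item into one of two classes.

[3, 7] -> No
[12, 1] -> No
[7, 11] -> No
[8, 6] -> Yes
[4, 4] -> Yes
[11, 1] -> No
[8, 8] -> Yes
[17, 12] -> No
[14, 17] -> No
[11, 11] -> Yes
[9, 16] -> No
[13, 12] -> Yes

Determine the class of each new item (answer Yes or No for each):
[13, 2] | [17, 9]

The common property of the 'Yes' items is: |first − second| ≤ 2. No 'No' item has it.

No, No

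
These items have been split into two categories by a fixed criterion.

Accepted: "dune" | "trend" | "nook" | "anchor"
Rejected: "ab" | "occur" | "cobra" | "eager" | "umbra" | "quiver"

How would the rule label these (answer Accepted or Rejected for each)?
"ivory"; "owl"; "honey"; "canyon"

Rejected, Rejected, Accepted, Accepted

The rule appears to be: contains 'n'.
"ivory" → no 'n' → Rejected. "owl" → no 'n' → Rejected. "honey" → has 'n' → Accepted. "canyon" → has 'n' → Accepted.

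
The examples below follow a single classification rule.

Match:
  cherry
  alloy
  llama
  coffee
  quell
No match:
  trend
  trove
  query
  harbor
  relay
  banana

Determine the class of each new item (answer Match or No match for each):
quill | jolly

Checking candidate rules against both groups, what survives is: has a double letter.
quill: 'll' doubled — qualifies, so Match.
jolly: 'll' doubled — qualifies, so Match.

Match, Match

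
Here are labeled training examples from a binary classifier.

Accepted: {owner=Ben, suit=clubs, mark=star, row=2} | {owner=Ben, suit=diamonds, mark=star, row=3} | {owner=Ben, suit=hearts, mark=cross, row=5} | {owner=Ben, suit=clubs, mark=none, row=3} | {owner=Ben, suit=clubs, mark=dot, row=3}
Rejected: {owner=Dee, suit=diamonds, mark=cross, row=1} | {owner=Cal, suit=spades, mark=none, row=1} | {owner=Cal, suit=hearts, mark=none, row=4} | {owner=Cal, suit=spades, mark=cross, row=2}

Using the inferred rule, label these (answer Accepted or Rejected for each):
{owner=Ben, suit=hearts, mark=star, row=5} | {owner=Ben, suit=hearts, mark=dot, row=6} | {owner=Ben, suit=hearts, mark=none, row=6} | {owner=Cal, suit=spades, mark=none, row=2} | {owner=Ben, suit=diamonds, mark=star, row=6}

Accepted, Accepted, Accepted, Rejected, Accepted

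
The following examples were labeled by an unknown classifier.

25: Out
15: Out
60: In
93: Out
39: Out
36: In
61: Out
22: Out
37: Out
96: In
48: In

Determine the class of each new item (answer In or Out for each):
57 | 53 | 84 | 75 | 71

Out, Out, In, Out, Out

All 'In' examples share one property — multiple of 4 — and every 'Out' example lacks it.
57: 57 = 4·14 + 1 — doesn't qualify, so Out.
53: 53 = 4·13 + 1 — doesn't qualify, so Out.
84: 84 = 4·21 — passes, so In.
75: 75 = 4·18 + 3 — doesn't qualify, so Out.
71: 71 = 4·17 + 3 — doesn't qualify, so Out.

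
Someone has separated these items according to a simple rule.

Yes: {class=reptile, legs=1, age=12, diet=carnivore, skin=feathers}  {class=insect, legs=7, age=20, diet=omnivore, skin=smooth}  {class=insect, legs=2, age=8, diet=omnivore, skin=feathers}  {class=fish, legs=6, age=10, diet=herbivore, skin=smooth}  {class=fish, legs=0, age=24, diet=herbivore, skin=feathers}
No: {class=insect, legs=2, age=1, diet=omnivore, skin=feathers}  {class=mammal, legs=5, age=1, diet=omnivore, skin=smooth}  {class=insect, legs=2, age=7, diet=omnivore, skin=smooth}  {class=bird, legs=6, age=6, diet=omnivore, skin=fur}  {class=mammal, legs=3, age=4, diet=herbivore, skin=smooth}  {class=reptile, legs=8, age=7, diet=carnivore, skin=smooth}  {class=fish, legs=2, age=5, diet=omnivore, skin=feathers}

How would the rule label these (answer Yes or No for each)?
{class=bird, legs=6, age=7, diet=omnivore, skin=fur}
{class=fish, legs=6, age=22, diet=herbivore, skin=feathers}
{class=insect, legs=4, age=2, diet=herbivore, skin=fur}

A rule that fits every label: age ≥ 8 — true of each 'Yes' example, false of each 'No' one.

No, Yes, No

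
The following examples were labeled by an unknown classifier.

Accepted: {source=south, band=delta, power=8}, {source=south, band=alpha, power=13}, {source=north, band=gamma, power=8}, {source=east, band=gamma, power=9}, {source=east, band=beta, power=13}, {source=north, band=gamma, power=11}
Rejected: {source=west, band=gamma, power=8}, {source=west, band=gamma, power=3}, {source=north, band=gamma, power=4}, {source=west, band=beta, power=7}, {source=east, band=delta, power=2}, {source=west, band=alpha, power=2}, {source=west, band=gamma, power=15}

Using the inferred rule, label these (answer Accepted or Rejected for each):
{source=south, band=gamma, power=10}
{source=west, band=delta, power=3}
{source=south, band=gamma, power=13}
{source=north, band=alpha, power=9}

Accepted, Rejected, Accepted, Accepted

All 'Accepted' examples share one property — source is not west AND power ≥ 7 — and every 'Rejected' example lacks it.
Accepted: {source=south, band=gamma, power=10}, since source is south, power = 10.
Rejected: {source=west, band=delta, power=3}, since source is west, power = 3.
Accepted: {source=south, band=gamma, power=13}, since source is south, power = 13.
Accepted: {source=north, band=alpha, power=9}, since source is north, power = 9.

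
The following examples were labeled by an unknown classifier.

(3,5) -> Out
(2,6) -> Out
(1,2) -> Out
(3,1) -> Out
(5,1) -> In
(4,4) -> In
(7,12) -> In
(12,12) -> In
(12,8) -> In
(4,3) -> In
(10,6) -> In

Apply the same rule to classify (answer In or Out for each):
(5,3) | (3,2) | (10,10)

In, Out, In

All 'In' examples share one property — first ≥ 4 — and every 'Out' example lacks it.
(5,3): first 5, fits → In.
(3,2): first 3, does not pass → Out.
(10,10): first 10, fits → In.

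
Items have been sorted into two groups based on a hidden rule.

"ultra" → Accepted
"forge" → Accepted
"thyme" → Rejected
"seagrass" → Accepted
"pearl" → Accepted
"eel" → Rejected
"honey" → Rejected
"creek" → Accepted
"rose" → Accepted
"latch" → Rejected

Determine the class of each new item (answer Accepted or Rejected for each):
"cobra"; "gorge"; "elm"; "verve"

Accepted, Accepted, Rejected, Accepted

The classifier is using: contains 'r'.
Accepted: "cobra", since has 'r'.
Accepted: "gorge", since has 'r'.
Rejected: "elm", since no 'r'.
Accepted: "verve", since has 'r'.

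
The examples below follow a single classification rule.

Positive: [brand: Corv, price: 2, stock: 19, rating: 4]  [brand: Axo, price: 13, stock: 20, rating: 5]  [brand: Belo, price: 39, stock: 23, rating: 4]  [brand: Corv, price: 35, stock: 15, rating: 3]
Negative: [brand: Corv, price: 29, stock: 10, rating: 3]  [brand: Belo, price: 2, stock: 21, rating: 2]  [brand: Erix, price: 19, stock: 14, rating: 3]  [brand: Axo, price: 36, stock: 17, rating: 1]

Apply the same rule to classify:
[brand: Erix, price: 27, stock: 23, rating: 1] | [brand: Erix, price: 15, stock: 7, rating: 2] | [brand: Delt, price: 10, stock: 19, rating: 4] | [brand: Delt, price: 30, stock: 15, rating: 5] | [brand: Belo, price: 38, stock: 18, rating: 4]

Negative, Negative, Positive, Positive, Positive

The classifier is using: stock ≥ 15 AND rating ≥ 3.
[brand: Erix, price: 27, stock: 23, rating: 1]: stock = 23, rating = 1 — does not satisfy this, so Negative. [brand: Erix, price: 15, stock: 7, rating: 2]: stock = 7, rating = 2 — does not satisfy this, so Negative. [brand: Delt, price: 10, stock: 19, rating: 4]: stock = 19, rating = 4 — has this property, so Positive. [brand: Delt, price: 30, stock: 15, rating: 5]: stock = 15, rating = 5 — has this property, so Positive. [brand: Belo, price: 38, stock: 18, rating: 4]: stock = 18, rating = 4 — has this property, so Positive.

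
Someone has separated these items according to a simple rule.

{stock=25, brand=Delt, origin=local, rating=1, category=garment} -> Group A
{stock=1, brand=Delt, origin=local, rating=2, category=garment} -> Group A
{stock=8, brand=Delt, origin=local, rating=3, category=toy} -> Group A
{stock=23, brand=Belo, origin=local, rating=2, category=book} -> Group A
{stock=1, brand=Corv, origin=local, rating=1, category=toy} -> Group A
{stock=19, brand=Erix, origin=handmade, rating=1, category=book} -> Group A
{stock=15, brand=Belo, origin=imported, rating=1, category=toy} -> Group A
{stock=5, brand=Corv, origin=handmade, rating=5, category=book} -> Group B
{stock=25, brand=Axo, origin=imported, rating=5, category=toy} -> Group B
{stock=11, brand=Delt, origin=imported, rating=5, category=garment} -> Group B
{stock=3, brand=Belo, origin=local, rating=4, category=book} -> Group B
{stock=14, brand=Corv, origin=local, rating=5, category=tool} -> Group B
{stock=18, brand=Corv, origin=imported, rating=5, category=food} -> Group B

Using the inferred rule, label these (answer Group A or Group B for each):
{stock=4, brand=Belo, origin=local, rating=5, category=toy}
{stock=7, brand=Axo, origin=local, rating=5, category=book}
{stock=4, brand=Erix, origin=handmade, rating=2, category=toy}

'Group A' ⟺ rating ≤ 3.
{stock=4, brand=Belo, origin=local, rating=5, category=toy} → rating = 5 → Group B. {stock=7, brand=Axo, origin=local, rating=5, category=book} → rating = 5 → Group B. {stock=4, brand=Erix, origin=handmade, rating=2, category=toy} → rating = 2 → Group A.

Group B, Group B, Group A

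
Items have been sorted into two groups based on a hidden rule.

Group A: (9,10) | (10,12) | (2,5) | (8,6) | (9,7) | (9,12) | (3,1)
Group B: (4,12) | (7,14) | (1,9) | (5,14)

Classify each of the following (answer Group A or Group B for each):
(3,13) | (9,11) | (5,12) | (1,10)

The pattern is that an item is 'Group A' exactly when: |first − second| ≤ 3.

Group B, Group A, Group B, Group B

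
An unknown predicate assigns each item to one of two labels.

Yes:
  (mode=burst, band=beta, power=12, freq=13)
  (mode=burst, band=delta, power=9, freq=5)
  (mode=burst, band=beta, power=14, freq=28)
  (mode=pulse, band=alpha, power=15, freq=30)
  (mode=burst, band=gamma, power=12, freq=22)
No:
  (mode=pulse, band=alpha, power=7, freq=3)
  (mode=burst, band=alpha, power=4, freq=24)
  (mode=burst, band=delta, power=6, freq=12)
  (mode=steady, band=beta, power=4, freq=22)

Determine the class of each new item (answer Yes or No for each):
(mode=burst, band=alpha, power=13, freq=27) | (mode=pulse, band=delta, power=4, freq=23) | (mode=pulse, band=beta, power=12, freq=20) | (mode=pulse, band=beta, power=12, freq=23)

Yes, No, Yes, Yes

The common property of the 'Yes' items is: power ≥ 9. No 'No' item has it.
Yes: (mode=burst, band=alpha, power=13, freq=27), since power = 13.
No: (mode=pulse, band=delta, power=4, freq=23), since power = 4.
Yes: (mode=pulse, band=beta, power=12, freq=20), since power = 12.
Yes: (mode=pulse, band=beta, power=12, freq=23), since power = 12.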